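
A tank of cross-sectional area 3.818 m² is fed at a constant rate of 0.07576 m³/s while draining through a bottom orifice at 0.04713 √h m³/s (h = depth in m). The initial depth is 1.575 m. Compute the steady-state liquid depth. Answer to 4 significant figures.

Volume balance on the tank: A dh/dt = Q_in − 0.04713 √h. At steady state dh/dt = 0:
Q_in = 0.04713 √h_ss ⇒ √h_ss = 0.07576/0.04713 = 1.60747.
h_ss = 1.60747² = 2.58396 m. (Since h₀ = 1.575 m < h_ss, the level will rise toward this value.)

2.584 m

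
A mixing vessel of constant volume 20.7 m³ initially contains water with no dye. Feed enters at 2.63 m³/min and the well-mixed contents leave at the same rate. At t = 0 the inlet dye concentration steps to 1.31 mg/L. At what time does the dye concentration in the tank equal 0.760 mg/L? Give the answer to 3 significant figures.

Species balance: V dC/dt = Q(C_in − C) ⇒ τ = V/Q = 7.8707 min.
C(t) = C_in + (C₀ − C_in) e^(−t/τ). Set C = 0.760 and solve for t:
e^(−t/τ) = (C − C_in)/(C₀ − C_in) = (0.760 − 1.31)/(0 − 1.31) = 0.41985
t = −τ ln(…) = 7.8707 × 0.86786 = 6.8307 min.

6.83 min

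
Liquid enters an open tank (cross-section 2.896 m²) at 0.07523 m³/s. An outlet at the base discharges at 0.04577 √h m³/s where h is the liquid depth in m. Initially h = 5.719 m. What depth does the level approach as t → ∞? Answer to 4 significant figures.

A dh/dt = Q_in − 0.04577 √h. Steady state requires inflow = outflow:
Q_in = 0.04577 √h_ss ⇒ √h_ss = 0.07523/0.04577 = 1.64365.
h_ss = 1.64365² = 2.70160 m. (Since h₀ = 5.719 m > h_ss, the level will fall toward this value.)

2.702 m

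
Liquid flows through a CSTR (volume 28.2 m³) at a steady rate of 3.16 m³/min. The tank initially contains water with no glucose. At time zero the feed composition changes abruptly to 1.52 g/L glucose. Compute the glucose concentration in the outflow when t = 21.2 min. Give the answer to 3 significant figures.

1.38 g/L

Unsteady species balance (constant V, well mixed): V dC/dt = Q(C_in − C).
So dC/dt = (C_in − C)/τ with τ = V/Q = 28.2/3.16 = 8.9241 min.
Solution: C(t) = C_in + (C₀ − C_in) e^(−t/τ).
C(21.2) = 1.52 + (0 − 1.52)·e^(−21.2/8.9241) = 1.52 + (-1.5200)·0.092958 = 1.3787 g/L.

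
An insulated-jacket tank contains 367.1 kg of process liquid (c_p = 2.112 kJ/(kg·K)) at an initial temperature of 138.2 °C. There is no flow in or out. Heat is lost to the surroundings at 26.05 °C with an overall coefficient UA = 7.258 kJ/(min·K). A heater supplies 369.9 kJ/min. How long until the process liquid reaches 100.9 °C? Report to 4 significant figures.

Lumped-capacitance energy balance: M c_p dT/dt = UA(T_amb − T) + Q̇.
τ = M c_p/UA = 106.822 min; T_ss = T_amb + Q̇/UA = 26.05 + 369.9/7.258 = 77.0145 °C.
T(t) = T_ss + (T₀ − T_ss)e^(−t/τ); set T = 100.9:
t = −τ ln[(T − T_ss)/(T₀ − T_ss)] = −106.822 · ln(0.390379) = 100.481 min.

100.5 min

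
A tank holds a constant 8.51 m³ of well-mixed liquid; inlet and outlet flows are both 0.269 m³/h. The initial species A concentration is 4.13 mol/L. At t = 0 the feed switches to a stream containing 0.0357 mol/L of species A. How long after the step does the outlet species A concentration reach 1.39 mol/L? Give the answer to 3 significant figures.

35.0 h

Species balance: V dC/dt = Q(C_in − C) ⇒ τ = V/Q = 31.636 h.
C(t) = C_in + (C₀ − C_in) e^(−t/τ). Set C = 1.39 and solve for t:
e^(−t/τ) = (C − C_in)/(C₀ − C_in) = (1.39 − 0.0357)/(4.13 − 0.0357) = 0.33078
t = −τ ln(…) = 31.636 × 1.1063 = 34.999 h.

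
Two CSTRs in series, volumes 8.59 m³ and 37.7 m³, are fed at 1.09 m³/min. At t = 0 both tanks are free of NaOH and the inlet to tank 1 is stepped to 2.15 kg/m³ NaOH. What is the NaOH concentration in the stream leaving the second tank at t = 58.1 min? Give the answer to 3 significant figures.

Each tank obeys Vᵢ dCᵢ/dt = Q(Cᵢ₋₁ − Cᵢ), so τᵢ = Vᵢ/Q.
τ₁ = 8.59/1.09 = 7.8807 min; τ₂ = 37.7/1.09 = 34.587 min.
Tank 1: C₁ = C_in(1 − e^(−t/τ₁)). Tank 2 (τ₁ ≠ τ₂): C₂ = C_in[1 − (τ₁ e^(−t/τ₁) − τ₂ e^(−t/τ₂))/(τ₁ − τ₂)].
At t = 58.1: e^(−t/τ₁) = 0.00062835, e^(−t/τ₂) = 0.18641.
C₂ = 2.15·[1 − (7.8807·0.00062835 − 34.587·0.18641)/(-26.706)] = 2.15·0.75877 = 1.6314 kg/m³.

1.63 kg/m³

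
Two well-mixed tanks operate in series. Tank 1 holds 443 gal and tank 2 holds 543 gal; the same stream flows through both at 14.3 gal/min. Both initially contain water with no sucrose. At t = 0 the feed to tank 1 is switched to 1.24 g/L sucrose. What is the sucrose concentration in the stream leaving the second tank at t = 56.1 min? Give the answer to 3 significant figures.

Each tank obeys Vᵢ dCᵢ/dt = Q(Cᵢ₋₁ − Cᵢ), so τᵢ = Vᵢ/Q.
τ₁ = 443/14.3 = 30.979 min; τ₂ = 543/14.3 = 37.972 min.
Solving the cascade with C₁(0)=C₂(0)=0 gives C₂(t) = C_in[1 − (τ₁ e^(−t/τ₁) − τ₂ e^(−t/τ₂))/(τ₁ − τ₂)].
At t = 56.1: e^(−t/τ₁) = 0.16351, e^(−t/τ₂) = 0.22823.
C₂ = 1.24·[1 − (30.979·0.16351 − 37.972·0.22823)/(-6.9930)] = 1.24·0.48505 = 0.60146 g/L.

0.601 g/L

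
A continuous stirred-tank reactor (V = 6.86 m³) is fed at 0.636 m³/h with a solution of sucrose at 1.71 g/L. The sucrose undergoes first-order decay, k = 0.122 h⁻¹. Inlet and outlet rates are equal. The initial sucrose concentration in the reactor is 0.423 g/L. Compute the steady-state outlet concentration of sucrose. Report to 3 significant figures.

Accumulation = in − out − consumed: V dC/dt = Q C_in − Q C − k V C.
Steady state (dC/dt = 0): C_ss = Q C_in/(Q + kV) = C_in/(1 + kV/Q).
C_ss = 0.636·1.71/(0.636 + 0.122·6.86) = 1.0876/1.4729 = 0.73837 g/L.

0.738 g/L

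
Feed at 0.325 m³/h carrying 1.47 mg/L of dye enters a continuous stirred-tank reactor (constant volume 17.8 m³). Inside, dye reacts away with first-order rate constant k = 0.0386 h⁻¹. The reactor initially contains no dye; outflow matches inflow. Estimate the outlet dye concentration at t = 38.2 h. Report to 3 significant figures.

Accumulation = in − out − consumed: V dC/dt = Q C_in − Q C − k V C.
dC/dt = (Q/V) C_in − (Q/V + k) C; effective rate a = Q/V + k = 0.018258 + 0.0386 = 0.056858 h⁻¹.
C_ss = Q C_in/(Q + kV) = 0.47205 mg/L; C(t) = C_ss + (C₀ − C_ss) e^(−a t).
C(38.2) = 0.47205 + (-0.47205)·e^(−0.056858·38.2) = 0.47205 + (-0.47205)·0.11395 = 0.41826 mg/L.

0.418 mg/L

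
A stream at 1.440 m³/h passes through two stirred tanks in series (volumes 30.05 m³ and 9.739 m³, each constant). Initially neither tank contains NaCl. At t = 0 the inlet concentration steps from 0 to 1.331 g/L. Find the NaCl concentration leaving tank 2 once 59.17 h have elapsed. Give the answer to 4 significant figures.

1.216 g/L

Each tank obeys Vᵢ dCᵢ/dt = Q(Cᵢ₋₁ − Cᵢ), so τᵢ = Vᵢ/Q.
τ₁ = 30.05/1.440 = 20.8681 h; τ₂ = 9.739/1.440 = 6.76319 h.
Solving the cascade with C₁(0)=C₂(0)=0 gives C₂(t) = C_in[1 − (τ₁ e^(−t/τ₁) − τ₂ e^(−t/τ₂))/(τ₁ − τ₂)].
At t = 59.17: e^(−t/τ₁) = 0.0586930, e^(−t/τ₂) = 0.000158648.
C₂ = 1.331·[1 − (20.8681·0.0586930 − 6.76319·0.000158648)/(14.1049)] = 1.331·0.913240 = 1.21552 g/L.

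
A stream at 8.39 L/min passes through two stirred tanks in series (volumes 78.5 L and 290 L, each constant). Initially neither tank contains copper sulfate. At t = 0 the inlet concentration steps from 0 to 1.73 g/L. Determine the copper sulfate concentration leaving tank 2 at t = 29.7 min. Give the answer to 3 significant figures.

0.752 g/L

Each tank obeys Vᵢ dCᵢ/dt = Q(Cᵢ₋₁ − Cᵢ), so τᵢ = Vᵢ/Q.
τ₁ = 78.5/8.39 = 9.3564 min; τ₂ = 290/8.39 = 34.565 min.
Tank 1: C₁ = C_in(1 − e^(−t/τ₁)). Tank 2 (τ₁ ≠ τ₂): C₂ = C_in[1 − (τ₁ e^(−t/τ₁) − τ₂ e^(−t/τ₂))/(τ₁ − τ₂)].
At t = 29.7: e^(−t/τ₁) = 0.041823, e^(−t/τ₂) = 0.42348.
C₂ = 1.73·[1 − (9.3564·0.041823 − 34.565·0.42348)/(-25.209)] = 1.73·0.43487 = 0.75232 g/L.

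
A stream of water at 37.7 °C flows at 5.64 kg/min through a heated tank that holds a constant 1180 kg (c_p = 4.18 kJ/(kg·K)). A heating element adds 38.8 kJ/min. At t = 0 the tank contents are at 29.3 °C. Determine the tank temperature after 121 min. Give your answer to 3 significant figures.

33.7 °C

First-law balance (no shaft work): M c_p dT/dt = ṁ c_p (T_in − T) + 38.8.
Rearrange: dT/dt = (T_ss − T)/τ with τ = M/ṁ = 209.22 min and T_ss = T_in + Q̇/(ṁ c_p) = 39.346 °C.
This is linear first-order; T(t) = T_ss + (T₀ − T_ss) e^(−t/τ).
T(121) = 39.346 + (-10.046)·e^(−121/209.22) = 39.346 + (-10.046)·0.56083 = 33.712 °C.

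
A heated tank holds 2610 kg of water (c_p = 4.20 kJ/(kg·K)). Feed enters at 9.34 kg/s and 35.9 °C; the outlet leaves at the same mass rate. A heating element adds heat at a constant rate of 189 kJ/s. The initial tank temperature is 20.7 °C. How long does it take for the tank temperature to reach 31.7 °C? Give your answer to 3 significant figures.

223 s

Heat balance on the well-mixed liquid: M c_p dT/dt = ṁ c_p (T_in − T) + 189.
τ = M/ṁ = 279.44 s; T_ss = T_in + Q̇/(ṁ c_p) = 40.718 °C.
T(t) = T_ss + (T₀ − T_ss) e^(−t/τ). Set T = 31.7:
e^(−t/τ) = (31.7 − 40.718)/(20.7 − 40.718) = 0.45049
t = −279.44 · ln(0.45049) = 222.83 s.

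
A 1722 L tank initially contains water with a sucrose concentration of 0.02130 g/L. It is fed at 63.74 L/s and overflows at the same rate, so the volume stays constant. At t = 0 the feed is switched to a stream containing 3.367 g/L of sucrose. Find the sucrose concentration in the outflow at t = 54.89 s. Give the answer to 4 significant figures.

Species balance on the tank: V dC/dt = Q(C_in − C).
Rewrite as dC/dt + C/τ = C_in/τ, τ = V/Q = 27.0160 s.
Solution: C(t) = C_in + (C₀ − C_in) e^(−t/τ).
C(54.89) = 3.367 + (0.02130 − 3.367)·e^(−54.89/27.0160) = 3.367 + (-3.34570)·0.131105 = 2.92836 g/L.

2.928 g/L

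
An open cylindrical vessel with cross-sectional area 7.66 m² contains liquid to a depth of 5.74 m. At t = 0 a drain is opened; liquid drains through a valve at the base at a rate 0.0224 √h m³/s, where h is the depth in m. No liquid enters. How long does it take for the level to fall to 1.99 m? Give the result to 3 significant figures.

Unsteady balance on liquid volume: A dh/dt = −0.0224 √h.
This is separable: 2 d(√h)/dt = −0.0224/A, so √h = √h₀ − (0.0224/(2A)) t.
t = 2A(√h₀ − √h)/0.0224 = 2·7.66·(√5.74 − √1.99)/0.0224
  = 15.320 × (2.3958 − 1.4107) / 0.0224 = 673.78 s.

674 s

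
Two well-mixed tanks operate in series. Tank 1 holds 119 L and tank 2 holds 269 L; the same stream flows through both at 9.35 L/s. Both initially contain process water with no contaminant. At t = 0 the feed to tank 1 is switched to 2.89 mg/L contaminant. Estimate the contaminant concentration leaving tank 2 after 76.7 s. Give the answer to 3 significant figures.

2.54 mg/L

Time constants: τᵢ = Vᵢ/Q for each well-mixed tank.
τ₁ = 119/9.35 = 12.727 s; τ₂ = 269/9.35 = 28.770 s.
Tank 1: C₁ = C_in(1 − e^(−t/τ₁)). Tank 2 (τ₁ ≠ τ₂): C₂ = C_in[1 − (τ₁ e^(−t/τ₁) − τ₂ e^(−t/τ₂))/(τ₁ − τ₂)].
At t = 76.7: e^(−t/τ₁) = 0.0024141, e^(−t/τ₂) = 0.069532.
C₂ = 2.89·[1 − (12.727·0.0024141 − 28.770·0.069532)/(-16.043)] = 2.89·0.87722 = 2.5352 mg/L.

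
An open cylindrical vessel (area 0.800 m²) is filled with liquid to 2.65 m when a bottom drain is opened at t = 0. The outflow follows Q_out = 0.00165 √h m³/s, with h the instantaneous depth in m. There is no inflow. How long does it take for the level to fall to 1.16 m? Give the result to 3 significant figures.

A dh/dt = −Q_out = −0.00165 √h.
∫ h^(−1/2) dh = −(0.00165/A) ∫ dt, giving 2√h = 2√h₀ − (0.00165/A) t.
t = 2A(√h₀ − √h)/0.00165 = 2·0.800·(√2.65 − √1.16)/0.00165
  = 1.6000 × (1.6279 − 1.0770) / 0.00165 = 534.16 s.

534 s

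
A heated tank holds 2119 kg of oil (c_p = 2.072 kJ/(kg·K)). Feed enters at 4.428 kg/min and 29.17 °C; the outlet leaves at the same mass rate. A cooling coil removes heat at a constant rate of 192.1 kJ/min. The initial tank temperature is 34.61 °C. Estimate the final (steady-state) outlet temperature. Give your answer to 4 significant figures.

Energy balance: M c_p dT/dt = ṁ c_p (T_in − T) − 192.1.
At steady state dT/dt = 0 ⇒ T_ss = T_in − Q̇/(ṁ c_p) = 29.17 − 192.1/(4.428·2.072) = 8.23225 °C.

8.232 °C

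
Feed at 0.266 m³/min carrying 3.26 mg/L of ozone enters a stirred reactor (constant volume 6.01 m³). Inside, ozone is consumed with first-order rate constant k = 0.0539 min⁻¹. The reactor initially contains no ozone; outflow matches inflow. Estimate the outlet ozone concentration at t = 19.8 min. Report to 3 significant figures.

1.26 mg/L

Species balance: V dC/dt = Q C_in − Q C − k V C.
dC/dt = (Q/V) C_in − (Q/V + k) C; effective rate a = Q/V + k = 0.044260 + 0.0539 = 0.098160 min⁻¹.
C_ss = Q C_in/(Q + kV) = 1.4699 mg/L; C(t) = C_ss + (C₀ − C_ss) e^(−a t).
C(19.8) = 1.4699 + (-1.4699)·e^(−0.098160·19.8) = 1.4699 + (-1.4699)·0.14319 = 1.2594 mg/L.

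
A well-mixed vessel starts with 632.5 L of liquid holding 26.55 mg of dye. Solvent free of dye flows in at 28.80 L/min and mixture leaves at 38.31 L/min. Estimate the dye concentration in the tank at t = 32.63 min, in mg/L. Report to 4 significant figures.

Let m(t) be the amount of dye. Volume: V(t) = V₀ + (Q_in − Q_out) t = 632.5 − 9.51000 t; V(32.63) = 322.189 L.
No dye enters, so dm/dt = −Q_out · (m/V).
dm/m = −Q_out dt/(V₀ − 9.51000 t); integrating gives ln(m/m₀) = −(Q_out/(Q_in−Q_out)) ln(V/V₀).
m = m₀ (V₀/V)^(Q_out/(Q_in−Q_out)) = 26.55 × (632.5/322.189)^(-4.02839) = 1.75366 mg.
C = m/V = 1.75366/322.189 = 0.00544297 mg/L.

0.005443 mg/L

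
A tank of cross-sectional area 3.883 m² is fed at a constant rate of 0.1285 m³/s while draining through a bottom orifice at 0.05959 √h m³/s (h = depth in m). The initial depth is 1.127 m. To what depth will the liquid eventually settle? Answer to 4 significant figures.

Accumulation of liquid (constant cross-section A): A dh/dt = Q_in − 0.05959 √h. At steady state dh/dt = 0:
Q_in = 0.05959 √h_ss ⇒ √h_ss = 0.1285/0.05959 = 2.15640.
h_ss = 2.15640² = 4.65007 m. (Since h₀ = 1.127 m < h_ss, the level will rise toward this value.)

4.650 m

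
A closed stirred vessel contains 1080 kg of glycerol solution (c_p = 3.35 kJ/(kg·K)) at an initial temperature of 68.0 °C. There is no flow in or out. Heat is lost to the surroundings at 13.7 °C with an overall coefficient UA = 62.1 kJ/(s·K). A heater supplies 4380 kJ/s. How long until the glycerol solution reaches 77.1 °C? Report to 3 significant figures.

47.9 s

Lumped-capacitance energy balance: M c_p dT/dt = UA(T_amb − T) + Q̇.
τ = M c_p/UA = 58.261 s; T_ss = T_amb + Q̇/UA = 13.7 + 4380/62.1 = 84.231 °C.
T(t) = T_ss + (T₀ − T_ss)e^(−t/τ); set T = 77.1:
t = −τ ln[(T − T_ss)/(T₀ − T_ss)] = −58.261 · ln(0.43936) = 47.916 s.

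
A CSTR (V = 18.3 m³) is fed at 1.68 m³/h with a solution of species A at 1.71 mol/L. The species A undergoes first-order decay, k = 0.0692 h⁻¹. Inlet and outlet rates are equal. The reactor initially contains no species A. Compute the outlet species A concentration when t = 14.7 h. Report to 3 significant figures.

0.884 mol/L

Species balance: V dC/dt = Q C_in − Q C − k V C.
dC/dt = (Q/V) C_in − (Q/V + k) C; effective rate a = Q/V + k = 0.091803 + 0.0692 = 0.16100 h⁻¹.
C_ss = Q C_in/(Q + kV) = 0.97503 mol/L; C(t) = C_ss + (C₀ − C_ss) e^(−a t).
C(14.7) = 0.97503 + (-0.97503)·e^(−0.16100·14.7) = 0.97503 + (-0.97503)·0.093785 = 0.88359 mol/L.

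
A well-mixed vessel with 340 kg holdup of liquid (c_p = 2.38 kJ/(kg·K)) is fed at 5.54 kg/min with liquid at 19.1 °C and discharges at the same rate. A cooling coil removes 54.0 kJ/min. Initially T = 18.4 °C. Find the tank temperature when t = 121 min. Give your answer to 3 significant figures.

Heat balance on the well-mixed liquid: M c_p dT/dt = ṁ c_p (T_in − T) − 54.0.
τ = M/ṁ = 61.372 min; T_ss = T_in − Q̇/(ṁ c_p) = 19.1 − 54.0/(5.54·2.38) = 15.004 °C.
This is linear first-order; T(t) = T_ss + (T₀ − T_ss) e^(−t/τ).
T(121) = 15.004 + (3.3955)·e^(−121/61.372) = 15.004 + (3.3955)·0.13924 = 15.477 °C.

15.5 °C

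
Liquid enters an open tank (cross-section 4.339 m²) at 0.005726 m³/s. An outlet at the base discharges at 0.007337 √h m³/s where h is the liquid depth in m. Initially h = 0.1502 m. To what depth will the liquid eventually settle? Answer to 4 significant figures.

Level balance: A dh/dt = 0.005726 − 0.007337 √h. Setting dh/dt = 0:
Q_in = 0.007337 √h_ss ⇒ √h_ss = 0.005726/0.007337 = 0.780428.
h_ss = 0.780428² = 0.609068 m. (Since h₀ = 0.1502 m < h_ss, the level will rise toward this value.)

0.6091 m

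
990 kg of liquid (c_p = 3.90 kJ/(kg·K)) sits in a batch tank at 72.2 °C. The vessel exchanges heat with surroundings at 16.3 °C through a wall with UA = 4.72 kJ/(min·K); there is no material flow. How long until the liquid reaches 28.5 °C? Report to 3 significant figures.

1250 min

First-law balance (no shaft work): M c_p dT/dt = −UA(T − T_amb).
τ = M c_p/UA = 818.01 min; T_ss = T_amb = 16.300 °C.
T(t) = T_ss + (T₀ − T_ss)e^(−t/τ); set T = 28.5:
t = −τ ln[(T − T_ss)/(T₀ − T_ss)] = −818.01 · ln(0.21825) = 1245.1 min.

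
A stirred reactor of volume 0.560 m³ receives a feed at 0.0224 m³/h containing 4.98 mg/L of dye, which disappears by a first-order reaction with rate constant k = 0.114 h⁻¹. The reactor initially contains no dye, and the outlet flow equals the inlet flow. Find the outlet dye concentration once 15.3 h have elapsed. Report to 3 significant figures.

Accumulation = in − out − consumed: V dC/dt = Q C_in − Q C − k V C.
dC/dt = (Q/V) C_in − (Q/V + k) C; effective rate a = Q/V + k = 0.040000 + 0.114 = 0.15400 h⁻¹.
C_ss = Q C_in/(Q + kV) = 1.2935 mg/L; C(t) = C_ss + (C₀ − C_ss) e^(−a t).
C(15.3) = 1.2935 + (-1.2935)·e^(−0.15400·15.3) = 1.2935 + (-1.2935)·0.094780 = 1.1709 mg/L.

1.17 mg/L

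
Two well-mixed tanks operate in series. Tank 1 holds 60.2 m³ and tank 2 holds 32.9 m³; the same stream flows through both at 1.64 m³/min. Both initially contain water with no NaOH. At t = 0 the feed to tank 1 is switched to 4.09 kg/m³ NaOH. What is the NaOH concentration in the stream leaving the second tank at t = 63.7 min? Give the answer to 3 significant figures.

2.71 kg/m³

Time constants: τᵢ = Vᵢ/Q for each well-mixed tank.
τ₁ = 60.2/1.64 = 36.707 min; τ₂ = 32.9/1.64 = 20.061 min.
Solving the cascade with C₁(0)=C₂(0)=0 gives C₂(t) = C_in[1 − (τ₁ e^(−t/τ₁) − τ₂ e^(−t/τ₂))/(τ₁ − τ₂)].
At t = 63.7: e^(−t/τ₁) = 0.17634, e^(−t/τ₂) = 0.041781.
C₂ = 4.09·[1 − (36.707·0.17634 − 20.061·0.041781)/(16.646)] = 4.09·0.66150 = 2.7055 kg/m³.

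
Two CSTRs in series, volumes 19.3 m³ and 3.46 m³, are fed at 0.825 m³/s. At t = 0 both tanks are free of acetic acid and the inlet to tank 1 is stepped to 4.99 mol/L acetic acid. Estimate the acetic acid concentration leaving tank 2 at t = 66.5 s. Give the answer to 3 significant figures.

Time constants: τᵢ = Vᵢ/Q for each well-mixed tank.
τ₁ = 19.3/0.825 = 23.394 s; τ₂ = 3.46/0.825 = 4.1939 s.
Solving the cascade with C₁(0)=C₂(0)=0 gives C₂(t) = C_in[1 − (τ₁ e^(−t/τ₁) − τ₂ e^(−t/τ₂))/(τ₁ − τ₂)].
At t = 66.5: e^(−t/τ₁) = 0.058273, e^(−t/τ₂) = 1.2994e-07.
C₂ = 4.99·[1 − (23.394·0.058273 − 4.1939·1.2994e-07)/(19.200)] = 4.99·0.92900 = 4.6357 mol/L.

4.64 mol/L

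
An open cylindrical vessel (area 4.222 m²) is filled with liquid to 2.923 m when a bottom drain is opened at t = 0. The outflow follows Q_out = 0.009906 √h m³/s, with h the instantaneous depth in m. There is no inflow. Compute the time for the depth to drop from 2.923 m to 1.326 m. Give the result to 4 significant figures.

475.8 s

A dh/dt = −Q_out = −0.009906 √h.
Separate and integrate: 2(√h − √h₀) = −(0.009906/A) t.
t = 2A(√h₀ − √h)/0.009906 = 2·4.222·(√2.923 − √1.326)/0.009906
  = 8.44400 × (1.70968 − 1.15152) / 0.009906 = 475.781 s.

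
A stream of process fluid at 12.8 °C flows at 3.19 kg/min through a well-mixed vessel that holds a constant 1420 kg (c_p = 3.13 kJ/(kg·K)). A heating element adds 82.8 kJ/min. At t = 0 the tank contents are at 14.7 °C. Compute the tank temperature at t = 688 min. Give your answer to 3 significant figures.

19.7 °C

First-law balance (no shaft work): M c_p dT/dt = ṁ c_p (T_in − T) + 82.8.
Rearrange: dT/dt = (T_ss − T)/τ with τ = M/ṁ = 445.14 min and T_ss = T_in + Q̇/(ṁ c_p) = 21.093 °C.
Solution: T(t) = T_ss + (T₀ − T_ss) e^(−t/τ).
T(688) = 21.093 + (-6.3927)·e^(−688/445.14) = 21.093 + (-6.3927)·0.21319 = 19.730 °C.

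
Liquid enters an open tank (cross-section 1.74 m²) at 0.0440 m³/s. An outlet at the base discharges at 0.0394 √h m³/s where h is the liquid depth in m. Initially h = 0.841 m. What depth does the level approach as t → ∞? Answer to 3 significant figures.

1.25 m

Unsteady balance on liquid volume: A dh/dt = Q_in − 0.0394 √h. At steady state dh/dt = 0:
Q_in = 0.0394 √h_ss ⇒ √h_ss = 0.0440/0.0394 = 1.1168.
h_ss = 1.1168² = 1.2471 m. (Since h₀ = 0.841 m < h_ss, the level will rise toward this value.)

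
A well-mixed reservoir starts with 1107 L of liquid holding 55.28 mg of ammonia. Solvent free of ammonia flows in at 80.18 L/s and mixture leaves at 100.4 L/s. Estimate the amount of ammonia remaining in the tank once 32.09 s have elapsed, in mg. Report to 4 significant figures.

Let m(t) be the amount of ammonia. Volume: V(t) = V₀ + (Q_in − Q_out) t = 1107 − 20.2200 t; V(32.09) = 458.140 L.
No ammonia enters, so dm/dt = −Q_out · (m/V).
dm/m = −Q_out dt/(V₀ − 20.2200 t); integrating gives ln(m/m₀) = −(Q_out/(Q_in−Q_out)) ln(V/V₀).
m = m₀ (V₀/V)^(Q_out/(Q_in−Q_out)) = 55.28 × (1107/458.140)^(-4.96538) = 0.691968 mg.

0.6920 mg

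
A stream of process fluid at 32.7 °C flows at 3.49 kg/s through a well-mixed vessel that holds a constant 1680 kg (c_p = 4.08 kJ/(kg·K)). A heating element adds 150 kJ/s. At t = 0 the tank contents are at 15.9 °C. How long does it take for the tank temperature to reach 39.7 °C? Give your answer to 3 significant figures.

M c_p dT/dt = ṁ c_p (T_in − T) + Q̇.
τ = M/ṁ = 481.38 s; T_ss = T_in + Q̇/(ṁ c_p) = 43.234 °C.
T(t) = T_ss + (T₀ − T_ss) e^(−t/τ). Set T = 39.7:
e^(−t/τ) = (39.7 − 43.234)/(15.9 − 43.234) = 0.12930
t = −481.38 · ln(0.12930) = 984.71 s.

985 s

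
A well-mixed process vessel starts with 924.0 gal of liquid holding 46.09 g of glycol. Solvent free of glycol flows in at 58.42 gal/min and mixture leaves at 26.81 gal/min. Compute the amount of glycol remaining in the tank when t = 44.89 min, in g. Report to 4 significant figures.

20.94 g

Let m(t) be the amount of glycol. Volume: V(t) = V₀ + (Q_in − Q_out) t = 924.0 + 31.6100 t; V(44.89) = 2342.97 gal.
Species balance (pure solvent in): dm/dt = −Q_out · m/V(t).
dm/m = −Q_out dt/(V₀ + 31.6100 t); integrating gives ln(m/m₀) = −(Q_out/(Q_in−Q_out)) ln(V/V₀).
m = m₀ (V₀/V)^(Q_out/(Q_in−Q_out)) = 46.09 × (924.0/2342.97)^(0.848149) = 20.9350 g.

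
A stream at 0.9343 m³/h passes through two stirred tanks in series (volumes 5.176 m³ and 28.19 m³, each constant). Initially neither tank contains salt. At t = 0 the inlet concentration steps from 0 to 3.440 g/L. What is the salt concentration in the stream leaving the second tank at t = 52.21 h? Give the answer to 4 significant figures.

Each tank obeys Vᵢ dCᵢ/dt = Q(Cᵢ₋₁ − Cᵢ), so τᵢ = Vᵢ/Q.
τ₁ = 5.176/0.9343 = 5.53998 h; τ₂ = 28.19/0.9343 = 30.1723 h.
Solving the cascade with C₁(0)=C₂(0)=0 gives C₂(t) = C_in[1 − (τ₁ e^(−t/τ₁) − τ₂ e^(−t/τ₂))/(τ₁ − τ₂)].
At t = 52.21: e^(−t/τ₁) = 8.07439e-05, e^(−t/τ₂) = 0.177215.
C₂ = 3.440·[1 − (5.53998·8.07439e-05 − 30.1723·0.177215)/(-24.6323)] = 3.440·0.782947 = 2.69334 g/L.

2.693 g/L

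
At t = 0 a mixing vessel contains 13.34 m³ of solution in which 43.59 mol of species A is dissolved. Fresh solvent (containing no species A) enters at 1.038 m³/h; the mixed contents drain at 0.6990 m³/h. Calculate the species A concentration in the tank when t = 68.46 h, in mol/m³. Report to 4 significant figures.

Let m(t) be the amount of species A. Volume: V(t) = V₀ + (Q_in − Q_out) t = 13.34 + 0.339000 t; V(68.46) = 36.5479 m³.
Species balance (pure solvent in): dm/dt = −Q_out · m/V(t).
dm/m = −Q_out dt/(V₀ + 0.339000 t); integrating gives ln(m/m₀) = −(Q_out/(Q_in−Q_out)) ln(V/V₀).
m = m₀ (V₀/V)^(Q_out/(Q_in−Q_out)) = 43.59 × (13.34/36.5479)^(2.06195) = 5.45580 mol.
C = m/V = 5.45580/36.5479 = 0.149278 mol/m³.

0.1493 mol/m³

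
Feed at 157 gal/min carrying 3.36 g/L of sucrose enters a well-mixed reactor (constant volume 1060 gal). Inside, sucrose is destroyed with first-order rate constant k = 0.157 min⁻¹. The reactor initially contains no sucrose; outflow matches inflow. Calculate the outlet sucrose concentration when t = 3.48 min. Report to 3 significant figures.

V dC/dt = Q(C_in − C) − k V C.
dC/dt = (Q/V) C_in − (Q/V + k) C; effective rate a = Q/V + k = 0.14811 + 0.157 = 0.30511 min⁻¹.
C_ss = Q C_in/(Q + kV) = 1.6311 g/L; C(t) = C_ss + (C₀ − C_ss) e^(−a t).
C(3.48) = 1.6311 + (-1.6311)·e^(−0.30511·3.48) = 1.6311 + (-1.6311)·0.34583 = 1.0670 g/L.

1.07 g/L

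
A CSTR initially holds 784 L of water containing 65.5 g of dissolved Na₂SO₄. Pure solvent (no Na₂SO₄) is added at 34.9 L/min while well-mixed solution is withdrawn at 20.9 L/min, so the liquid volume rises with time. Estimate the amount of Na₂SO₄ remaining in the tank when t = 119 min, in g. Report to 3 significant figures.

Total volume: dV/dt = Q_in − Q_out = 14.000 L/min, so V(t) = 784 + 14.000 t and V(119) = 2450.0 L.
Solute balance: dm/dt = 0 − Q_out C = −Q_out m/V(t).
dm/m = −Q_out dt/(V₀ + 14.000 t); integrating gives ln(m/m₀) = −(Q_out/(Q_in−Q_out)) ln(V/V₀).
m = m₀ (V₀/V)^(Q_out/(Q_in−Q_out)) = 65.5 × (784/2450.0)^(1.4929) = 11.954 g.

12.0 g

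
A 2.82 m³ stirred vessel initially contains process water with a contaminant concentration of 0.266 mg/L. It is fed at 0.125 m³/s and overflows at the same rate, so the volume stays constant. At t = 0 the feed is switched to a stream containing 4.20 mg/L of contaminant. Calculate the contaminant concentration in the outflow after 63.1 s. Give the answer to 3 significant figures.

Transient balance on the dissolved component: V dC/dt = Q(C_in − C).
So dC/dt = (C_in − C)/τ with τ = V/Q = 2.82/0.125 = 22.560 s.
C approaches C_in exponentially: C(t) = C_in + (C₀ − C_in) e^(−t/τ).
C(63.1) = 4.20 + (0.266 − 4.20)·e^(−63.1/22.560) = 4.20 + (-3.9340)·0.060994 = 3.9601 mg/L.

3.96 mg/L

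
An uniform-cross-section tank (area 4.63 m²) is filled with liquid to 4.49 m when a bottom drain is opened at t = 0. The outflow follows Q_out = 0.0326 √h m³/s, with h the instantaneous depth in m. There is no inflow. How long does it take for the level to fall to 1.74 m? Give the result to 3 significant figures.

A dh/dt = −Q_out = −0.0326 √h.
Separate and integrate: 2(√h − √h₀) = −(0.0326/A) t.
t = 2A(√h₀ − √h)/0.0326 = 2·4.63·(√4.49 − √1.74)/0.0326
  = 9.2600 × (2.1190 − 1.3191) / 0.0326 = 227.20 s.

227 s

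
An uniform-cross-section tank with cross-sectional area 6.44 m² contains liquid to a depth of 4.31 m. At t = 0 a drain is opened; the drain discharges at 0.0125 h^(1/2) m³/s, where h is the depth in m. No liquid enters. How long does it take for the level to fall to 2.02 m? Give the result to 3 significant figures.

675 s

Accumulation of liquid (constant cross-section A): A dh/dt = −0.0125 √h.
This is separable: 2 d(√h)/dt = −0.0125/A, so √h = √h₀ − (0.0125/(2A)) t.
t = 2A(√h₀ − √h)/0.0125 = 2·6.44·(√4.31 − √2.02)/0.0125
  = 12.880 × (2.0761 − 1.4213) / 0.0125 = 674.69 s.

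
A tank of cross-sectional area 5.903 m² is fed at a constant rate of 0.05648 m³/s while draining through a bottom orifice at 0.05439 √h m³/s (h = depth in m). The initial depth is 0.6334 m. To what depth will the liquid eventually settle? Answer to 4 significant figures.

1.078 m

A dh/dt = Q_in − 0.05439 √h. Steady state requires inflow = outflow:
Q_in = 0.05439 √h_ss ⇒ √h_ss = 0.05648/0.05439 = 1.03843.
h_ss = 1.03843² = 1.07833 m. (Since h₀ = 0.6334 m < h_ss, the level will rise toward this value.)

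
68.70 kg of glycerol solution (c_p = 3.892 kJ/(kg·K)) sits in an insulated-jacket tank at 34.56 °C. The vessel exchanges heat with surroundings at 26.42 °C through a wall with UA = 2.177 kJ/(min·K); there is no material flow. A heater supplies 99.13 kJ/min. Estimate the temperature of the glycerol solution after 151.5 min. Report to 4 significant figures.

Lumped-capacitance energy balance: M c_p dT/dt = UA(T_amb − T) + Q̇.
dT/dt = (T_ss − T)/τ with T_ss = T_amb + Q̇/UA = 26.42 + 99.13/2.177 = 71.9551 °C, τ = M c_p/UA = 68.70·3.892/2.177 = 122.821 min.
This is linear first-order; T(t) = T_ss + (T₀ − T_ss) e^(−t/τ).
T(151.5) = 71.9551 + (-37.3951)·0.291269 = 61.0631 °C.

61.06 °C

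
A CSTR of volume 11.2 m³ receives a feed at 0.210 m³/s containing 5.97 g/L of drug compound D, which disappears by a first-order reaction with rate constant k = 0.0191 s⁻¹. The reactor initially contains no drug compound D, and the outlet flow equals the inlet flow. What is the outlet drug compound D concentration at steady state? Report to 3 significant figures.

Species balance: V dC/dt = Q C_in − Q C − k V C.
At steady state: 0 = Q C_in − (Q + kV) C_ss, so C_ss = Q C_in/(Q + kV).
C_ss = 0.210·5.97/(0.210 + 0.0191·11.2) = 1.2537/0.42392 = 2.9574 g/L.

2.96 g/L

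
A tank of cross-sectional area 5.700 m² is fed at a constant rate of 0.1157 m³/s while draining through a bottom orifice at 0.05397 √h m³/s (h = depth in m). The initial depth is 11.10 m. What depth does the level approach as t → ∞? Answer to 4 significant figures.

4.596 m

Mass balance (ρ constant): A dh/dt = Q_in − 0.05397 √h. At steady state dh/dt = 0:
Q_in = 0.05397 √h_ss ⇒ √h_ss = 0.1157/0.05397 = 2.14378.
h_ss = 2.14378² = 4.59581 m. (Since h₀ = 11.10 m > h_ss, the level will fall toward this value.)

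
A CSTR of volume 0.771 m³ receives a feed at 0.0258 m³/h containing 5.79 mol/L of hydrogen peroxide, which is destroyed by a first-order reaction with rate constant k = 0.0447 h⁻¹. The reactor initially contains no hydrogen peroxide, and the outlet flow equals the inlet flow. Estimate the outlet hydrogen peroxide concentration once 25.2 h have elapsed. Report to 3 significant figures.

2.13 mol/L

Accumulation = in − out − consumed: V dC/dt = Q C_in − Q C − k V C.
dC/dt = (Q/V) C_in − (Q/V + k) C; effective rate a = Q/V + k = 0.033463 + 0.0447 = 0.078163 h⁻¹.
C_ss = Q C_in/(Q + kV) = 2.4788 mol/L; C(t) = C_ss + (C₀ − C_ss) e^(−a t).
C(25.2) = 2.4788 + (-2.4788)·e^(−0.078163·25.2) = 2.4788 + (-2.4788)·0.13950 = 2.1330 mol/L.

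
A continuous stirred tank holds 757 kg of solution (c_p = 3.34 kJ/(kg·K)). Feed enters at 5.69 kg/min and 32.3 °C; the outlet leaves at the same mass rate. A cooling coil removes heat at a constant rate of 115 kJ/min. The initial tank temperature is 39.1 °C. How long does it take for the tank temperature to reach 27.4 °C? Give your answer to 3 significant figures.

M c_p dT/dt = ṁ c_p (T_in − T) − Q̇.
τ = M/ṁ = 133.04 min; T_ss = T_in − Q̇/(ṁ c_p) = 26.249 °C.
T(t) = T_ss + (T₀ − T_ss) e^(−t/τ). Set T = 27.4:
e^(−t/τ) = (27.4 − 26.249)/(39.1 − 26.249) = 0.089577
t = −133.04 · ln(0.089577) = 320.98 min.

321 min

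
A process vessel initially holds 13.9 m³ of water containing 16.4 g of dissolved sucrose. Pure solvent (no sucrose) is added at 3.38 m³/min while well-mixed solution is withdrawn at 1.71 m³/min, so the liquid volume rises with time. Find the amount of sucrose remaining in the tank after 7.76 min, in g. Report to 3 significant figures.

8.35 g

Total volume: dV/dt = Q_in − Q_out = 1.6700 m³/min, so V(t) = 13.9 + 1.6700 t and V(7.76) = 26.859 m³.
No sucrose enters, so dm/dt = −Q_out · (m/V).
dm/m = −Q_out dt/(V₀ + 1.6700 t); integrating gives ln(m/m₀) = −(Q_out/(Q_in−Q_out)) ln(V/V₀).
m = m₀ (V₀/V)^(Q_out/(Q_in−Q_out)) = 16.4 × (13.9/26.859)^(1.0240) = 8.3544 g.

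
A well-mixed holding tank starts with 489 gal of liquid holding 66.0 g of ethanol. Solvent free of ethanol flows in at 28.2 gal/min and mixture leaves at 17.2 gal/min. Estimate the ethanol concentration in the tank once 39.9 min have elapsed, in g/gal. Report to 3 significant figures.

Let m(t) be the amount of ethanol. Volume: V(t) = V₀ + (Q_in − Q_out) t = 489 + 11.000 t; V(39.9) = 927.90 gal.
No ethanol enters, so dm/dt = −Q_out · (m/V).
Separate: dm/m = −Q_out dt/V(t) ⇒ ln(m/m₀) = −(Q_out/(Q_in−Q_out)) ln(V/V₀).
m = m₀ (V₀/V)^(Q_out/(Q_in−Q_out)) = 66.0 × (489/927.90)^(1.5636) = 24.241 g.
C = m/V = 24.241/927.90 = 0.026125 g/gal.

0.0261 g/gal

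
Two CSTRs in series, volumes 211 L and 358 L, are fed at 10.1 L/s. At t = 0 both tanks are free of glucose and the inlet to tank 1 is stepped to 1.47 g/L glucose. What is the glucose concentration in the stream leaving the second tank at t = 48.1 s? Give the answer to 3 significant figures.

0.759 g/L

Each tank obeys Vᵢ dCᵢ/dt = Q(Cᵢ₋₁ − Cᵢ), so τᵢ = Vᵢ/Q.
τ₁ = 211/10.1 = 20.891 s; τ₂ = 358/10.1 = 35.446 s.
Solving the cascade with C₁(0)=C₂(0)=0 gives C₂(t) = C_in[1 − (τ₁ e^(−t/τ₁) − τ₂ e^(−t/τ₂))/(τ₁ − τ₂)].
At t = 48.1: e^(−t/τ₁) = 0.10002, e^(−t/τ₂) = 0.25743.
C₂ = 1.47·[1 − (20.891·0.10002 − 35.446·0.25743)/(-14.554)] = 1.47·0.51663 = 0.75944 g/L.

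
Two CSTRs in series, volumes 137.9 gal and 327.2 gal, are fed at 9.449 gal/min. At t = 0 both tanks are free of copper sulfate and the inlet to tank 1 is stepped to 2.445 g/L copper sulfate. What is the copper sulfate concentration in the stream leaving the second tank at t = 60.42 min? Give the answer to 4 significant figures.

Time constants: τᵢ = Vᵢ/Q for each well-mixed tank.
τ₁ = 137.9/9.449 = 14.5941 min; τ₂ = 327.2/9.449 = 34.6280 min.
Solving the cascade with C₁(0)=C₂(0)=0 gives C₂(t) = C_in[1 − (τ₁ e^(−t/τ₁) − τ₂ e^(−t/τ₂))/(τ₁ − τ₂)].
At t = 60.42: e^(−t/τ₁) = 0.0159226, e^(−t/τ₂) = 0.174675.
C₂ = 2.445·[1 − (14.5941·0.0159226 − 34.6280·0.174675)/(-20.0339)] = 2.445·0.709679 = 1.73516 g/L.

1.735 g/L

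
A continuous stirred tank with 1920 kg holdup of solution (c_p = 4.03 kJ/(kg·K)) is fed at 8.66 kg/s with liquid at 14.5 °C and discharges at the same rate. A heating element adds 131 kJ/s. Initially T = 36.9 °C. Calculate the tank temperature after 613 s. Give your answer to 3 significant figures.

M c_p dT/dt = ṁ c_p (T_in − T) + Q̇.
τ = M/ṁ = 221.71 s; T_ss = T_in + Q̇/(ṁ c_p) = 14.5 + 131/(8.66·4.03) = 18.254 °C.
Solution: T(t) = T_ss + (T₀ − T_ss) e^(−t/τ).
T(613) = 18.254 + (18.646)·e^(−613/221.71) = 18.254 + (18.646)·0.062983 = 19.428 °C.

19.4 °C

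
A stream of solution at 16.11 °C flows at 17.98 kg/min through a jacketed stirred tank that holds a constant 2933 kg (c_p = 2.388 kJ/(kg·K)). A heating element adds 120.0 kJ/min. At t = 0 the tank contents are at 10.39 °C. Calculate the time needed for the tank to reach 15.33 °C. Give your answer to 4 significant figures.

141.6 min

M c_p dT/dt = ṁ c_p (T_in − T) + Q̇.
τ = M/ṁ = 163.126 min; T_ss = T_in + Q̇/(ṁ c_p) = 18.9048 °C.
T(t) = T_ss + (T₀ − T_ss) e^(−t/τ). Set T = 15.33:
e^(−t/τ) = (15.33 − 18.9048)/(10.39 − 18.9048) = 0.419837
t = −163.126 · ln(0.419837) = 141.575 min.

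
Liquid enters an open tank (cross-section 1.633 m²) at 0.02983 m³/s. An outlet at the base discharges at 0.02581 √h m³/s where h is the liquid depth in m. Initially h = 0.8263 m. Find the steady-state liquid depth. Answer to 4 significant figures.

Level balance: A dh/dt = 0.02983 − 0.02581 √h. Setting dh/dt = 0:
Q_in = 0.02581 √h_ss ⇒ √h_ss = 0.02983/0.02581 = 1.15575.
h_ss = 1.15575² = 1.33577 m. (Since h₀ = 0.8263 m < h_ss, the level will rise toward this value.)

1.336 m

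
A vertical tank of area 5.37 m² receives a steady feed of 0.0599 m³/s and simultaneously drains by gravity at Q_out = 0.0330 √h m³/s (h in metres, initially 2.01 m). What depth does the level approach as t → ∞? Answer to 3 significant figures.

3.29 m

Level balance: A dh/dt = 0.0599 − 0.0330 √h. Setting dh/dt = 0:
Q_in = 0.0330 √h_ss ⇒ √h_ss = 0.0599/0.0330 = 1.8152.
h_ss = 1.8152² = 3.2948 m. (Since h₀ = 2.01 m < h_ss, the level will rise toward this value.)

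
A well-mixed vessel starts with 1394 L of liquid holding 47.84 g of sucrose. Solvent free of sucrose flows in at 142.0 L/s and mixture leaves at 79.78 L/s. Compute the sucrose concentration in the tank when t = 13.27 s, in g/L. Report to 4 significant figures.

0.01187 g/L

Let m(t) be the amount of sucrose. Volume: V(t) = V₀ + (Q_in − Q_out) t = 1394 + 62.2200 t; V(13.27) = 2219.66 L.
Solute balance: dm/dt = 0 − Q_out C = −Q_out m/V(t).
dm/m = −Q_out dt/(V₀ + 62.2200 t); integrating gives ln(m/m₀) = −(Q_out/(Q_in−Q_out)) ln(V/V₀).
m = m₀ (V₀/V)^(Q_out/(Q_in−Q_out)) = 47.84 × (1394/2219.66)^(1.28222) = 26.3482 g.
C = m/V = 26.3482/2219.66 = 0.0118704 g/L.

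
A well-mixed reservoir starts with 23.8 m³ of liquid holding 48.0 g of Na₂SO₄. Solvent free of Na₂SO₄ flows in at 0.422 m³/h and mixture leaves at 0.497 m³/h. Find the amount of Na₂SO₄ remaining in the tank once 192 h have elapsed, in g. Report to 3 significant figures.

0.102 g

Total volume: dV/dt = Q_in − Q_out = -0.075000 m³/h, so V(t) = 23.8 − 0.075000 t and V(192) = 9.4000 m³.
Species balance (pure solvent in): dm/dt = −Q_out · m/V(t).
Separate: dm/m = −Q_out dt/V(t) ⇒ ln(m/m₀) = −(Q_out/(Q_in−Q_out)) ln(V/V₀).
m = m₀ (V₀/V)^(Q_out/(Q_in−Q_out)) = 48.0 × (23.8/9.4000)^(-6.6267) = 0.10179 g.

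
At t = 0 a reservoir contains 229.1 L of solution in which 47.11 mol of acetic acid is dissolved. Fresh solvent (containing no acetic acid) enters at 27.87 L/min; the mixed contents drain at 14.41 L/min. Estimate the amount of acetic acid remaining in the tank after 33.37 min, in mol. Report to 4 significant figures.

14.74 mol

Total volume: dV/dt = Q_in − Q_out = 13.4600 L/min, so V(t) = 229.1 + 13.4600 t and V(33.37) = 678.260 L.
No acetic acid enters, so dm/dt = −Q_out · (m/V).
Separate: dm/m = −Q_out dt/V(t) ⇒ ln(m/m₀) = −(Q_out/(Q_in−Q_out)) ln(V/V₀).
m = m₀ (V₀/V)^(Q_out/(Q_in−Q_out)) = 47.11 × (229.1/678.260)^(1.07058) = 14.7392 mol.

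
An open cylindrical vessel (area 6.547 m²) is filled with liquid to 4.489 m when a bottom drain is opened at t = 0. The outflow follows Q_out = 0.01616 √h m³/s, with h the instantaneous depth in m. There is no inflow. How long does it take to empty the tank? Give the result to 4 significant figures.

1717 s

A dh/dt = −Q_out = −0.01616 √h.
Separate and integrate: 2(√h − √h₀) = −(0.01616/A) t.
Set h = 0: 2√h₀ = (0.01616/A) t_empty ⇒ t_empty = 2A√h₀/0.01616.
t_empty = 2·6.547·√4.489/0.01616 = 13.0940·2.11873/0.01616 = 1716.74 s.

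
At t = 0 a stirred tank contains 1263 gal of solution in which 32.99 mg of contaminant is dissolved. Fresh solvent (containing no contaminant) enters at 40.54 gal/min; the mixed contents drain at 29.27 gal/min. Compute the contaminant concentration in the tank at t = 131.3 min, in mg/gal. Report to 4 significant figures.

0.001605 mg/gal

Let m(t) be the amount of contaminant. Volume: V(t) = V₀ + (Q_in − Q_out) t = 1263 + 11.2700 t; V(131.3) = 2742.75 gal.
Solute balance: dm/dt = 0 − Q_out C = −Q_out m/V(t).
dm/m = −Q_out dt/(V₀ + 11.2700 t); integrating gives ln(m/m₀) = −(Q_out/(Q_in−Q_out)) ln(V/V₀).
m = m₀ (V₀/V)^(Q_out/(Q_in−Q_out)) = 32.99 × (1263/2742.75)^(2.59716) = 4.40253 mg.
C = m/V = 4.40253/2742.75 = 0.00160515 mg/gal.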